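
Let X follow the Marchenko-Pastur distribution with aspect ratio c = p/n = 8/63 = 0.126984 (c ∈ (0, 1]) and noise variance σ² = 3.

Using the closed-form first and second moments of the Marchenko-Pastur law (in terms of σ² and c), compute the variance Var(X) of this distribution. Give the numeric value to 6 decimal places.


Recall the MP moments m_1 = E[X] = σ² and m_2 = E[X²] = σ⁴ (1 + c).
m_1 = E[X] = σ² = 3, so m_1² = 9.
m_2 = E[X²] = σ⁴ (1 + c) = 9 · (1 + 0.126984) = 9 · 1.126984 = 10.142857.
(Note m_2 − m_1² simplifies to c · σ⁴ = 0.126984 · 9.)

Var(X) = m_2 − m_1² = 10.142857 − 9 = 1.142857.


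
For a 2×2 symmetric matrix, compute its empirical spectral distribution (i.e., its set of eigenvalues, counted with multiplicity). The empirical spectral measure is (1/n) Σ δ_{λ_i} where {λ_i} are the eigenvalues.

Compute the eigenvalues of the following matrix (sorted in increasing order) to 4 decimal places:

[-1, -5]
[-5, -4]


Since M is real symmetric, both eigenvalues are real; they are the roots of det(λI − M) = λ² − (tr M) λ + det M.
tr M = -1 + (-4) = -5.
det M = (-1)·(-4) − (-5)² = 4 − 25 = -21.
Characteristic polynomial: λ² + 5λ − 21 = 0.
Discriminant Δ = (tr M)² − 4·det M = 25 − (-84) = 109; √Δ = 10.440307.
λ = (tr M ± √Δ)/2 = (-5 ± 10.440307)/2, giving (tr M − √Δ)/2 = -7.7202 and (tr M + √Δ)/2 = 2.7202.

Eigenvalues sorted in increasing order: [-7.7202, 2.7202].


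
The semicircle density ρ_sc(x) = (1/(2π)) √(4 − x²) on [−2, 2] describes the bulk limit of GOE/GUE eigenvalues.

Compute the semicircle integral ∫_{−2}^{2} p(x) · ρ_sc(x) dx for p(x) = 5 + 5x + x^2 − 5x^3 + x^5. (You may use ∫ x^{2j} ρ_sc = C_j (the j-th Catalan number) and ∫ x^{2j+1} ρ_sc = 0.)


Write p(x) = Σ a_i x^i, split into monomials and integrate each against ρ_sc separately.
Using ∫ x^{2j} ρ_sc = C_j = (1/(j+1)) C(2j, j) (Catalan numbers) and ∫ x^{2j+1} ρ_sc = 0 (odd monomials vanish by symmetry):
  i = 0 (even): a_0 · C_{0} = 5 · 1 = 5
  i = 1 (odd): ∫ x^1 ρ_sc = 0 (vanishes)
  i = 2 (even): a_2 · C_{1} = 1 · 1 = 1
  i = 3 (odd): ∫ x^3 ρ_sc = 0 (vanishes)
  i = 5 (odd): ∫ x^5 ρ_sc = 0 (vanishes)

Summing the contributions: ∫_{−2}^{2} p(x) ρ_sc(x) dx = 5 + 1 = 6.


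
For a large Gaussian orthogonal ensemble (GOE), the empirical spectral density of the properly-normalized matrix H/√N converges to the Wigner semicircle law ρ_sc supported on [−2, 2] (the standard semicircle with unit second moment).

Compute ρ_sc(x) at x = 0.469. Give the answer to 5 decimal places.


ρ_sc(x) = (1/(2π)) √(4 − x²). With x = 0.469:
  4 − x² = 4 − (0.469)² = 4 − 0.219961 = 3.780039.
  √(4 − x²) = 1.944232.
  1/(2π) = 0.159155.
  ρ_sc(0.469) = 0.159155 · 1.944232 = 0.309434.

Rounded to 5 decimal places: ρ_sc(0.469) ≈ 0.30943.


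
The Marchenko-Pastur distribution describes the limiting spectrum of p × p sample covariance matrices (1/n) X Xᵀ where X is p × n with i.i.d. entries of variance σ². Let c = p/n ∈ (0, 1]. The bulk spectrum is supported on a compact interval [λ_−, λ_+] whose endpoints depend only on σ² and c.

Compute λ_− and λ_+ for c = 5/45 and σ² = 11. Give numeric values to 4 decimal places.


c = 5/45 = 0.111111; √c = 0.333333.
λ_− = σ² (1 − √c)² = 11 · (1 − 0.333333)² = 11 · (0.666667)² = 4.888889.
λ_+ = σ² (1 + √c)² = 11 · (1 + 0.333333)² = 11 · (1.333333)² = 19.555556.

Rounded to 4 decimal places: λ_− ≈ 4.8889, λ_+ ≈ 19.5556.


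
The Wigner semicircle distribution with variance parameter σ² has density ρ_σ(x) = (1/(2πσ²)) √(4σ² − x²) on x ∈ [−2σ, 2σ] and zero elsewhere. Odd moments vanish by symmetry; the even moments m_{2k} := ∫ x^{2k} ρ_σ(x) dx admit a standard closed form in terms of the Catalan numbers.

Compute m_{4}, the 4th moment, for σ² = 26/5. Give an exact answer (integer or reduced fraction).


By the scaled semicircle moment identity, m_{2k} = σ^{2k} · C_k with k = 2.
C_2 = (1/(k+1)) · C(2k, k) = (1/3) · C(4, 2) = (1/3) · 6 = 2.
σ^{2k} = (σ²)^k = (26/5)^2 = 676/25.

Therefore m_{4} = σ^{4} · C_2 = (676/25) · 2 = 1352/25.


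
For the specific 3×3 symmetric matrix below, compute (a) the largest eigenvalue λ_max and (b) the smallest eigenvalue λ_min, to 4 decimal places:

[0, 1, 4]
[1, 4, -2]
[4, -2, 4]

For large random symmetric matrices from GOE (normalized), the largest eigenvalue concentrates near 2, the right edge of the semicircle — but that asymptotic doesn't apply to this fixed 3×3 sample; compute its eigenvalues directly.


Since M is real symmetric, all three eigenvalues are real; they are the roots of det(λI − M) = λ³ − (tr M) λ² + s λ − det M, where s is the sum of the principal 2×2 minors.
tr M = 0 + 4 + 4 = 8.
s = (0·4 − 1²) + (0·4 − 4²) + (4·4 − (-2)²) = -1 + (-16) + 12 = -5.
det M (expand along row 1) = 0·12 − 1·12 + 4·(-18) = -84.
Characteristic polynomial: λ³ − 8λ² − 5λ + 84 = 0.
Substitute λ = y + (tr M)/3 = y + 2.666667 to remove the quadratic term: y³ + p·y + q = 0 with p = s − (tr M)²/3 = -26.333333 and q = −2(tr M)³/27 + (tr M)·s/3 − det M = 32.740741.
Three real roots ⇒ use the trigonometric (Viète) form: r = 2√(−p/3) = 5.925463, φ = arccos(3q/(p·r)) = arccos(-0.629480) = 2.251680 rad.
y_k = r·cos(φ/3 − 2πk/3) for k = 0, 1, 2 gives y = 4.333333, 1.333333, -5.666667.
λ_k = y_k + 2.666667 gives λ = 7.0000, 4.0000, -3.0000 (check: the sum is 8.0000 = tr M).

Hence λ_max = 7.0000 and λ_min = -3.0000.


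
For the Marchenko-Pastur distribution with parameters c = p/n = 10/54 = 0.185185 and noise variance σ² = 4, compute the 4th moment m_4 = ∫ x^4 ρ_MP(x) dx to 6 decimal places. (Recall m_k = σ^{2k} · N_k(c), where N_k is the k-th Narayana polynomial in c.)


E[X⁴] = σ⁸ (1 + 6c + 6c² + c³) (fourth MP moment). With σ² = 4 (so σ⁸ = 256) and c = 10/54 = 0.185185: E[X⁴] = 256 · (1 + 6·0.185185 + 6·(0.185185)² + (0.185185)³) = 256 · 2.323223.

So E[X^4] = 594.745110.


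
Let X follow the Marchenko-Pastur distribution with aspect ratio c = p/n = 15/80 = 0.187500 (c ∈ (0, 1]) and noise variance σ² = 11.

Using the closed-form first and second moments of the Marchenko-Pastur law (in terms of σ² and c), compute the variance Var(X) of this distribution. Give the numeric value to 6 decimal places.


Recall the MP moments m_1 = E[X] = σ² and m_2 = E[X²] = σ⁴ (1 + c).
m_1 = E[X] = σ² = 11, so m_1² = 121.
m_2 = E[X²] = σ⁴ (1 + c) = 121 · (1 + 0.187500) = 121 · 1.187500 = 143.687500.
(Note m_2 − m_1² simplifies to c · σ⁴ = 0.187500 · 121.)

Var(X) = m_2 − m_1² = 143.687500 − 121 = 22.687500.


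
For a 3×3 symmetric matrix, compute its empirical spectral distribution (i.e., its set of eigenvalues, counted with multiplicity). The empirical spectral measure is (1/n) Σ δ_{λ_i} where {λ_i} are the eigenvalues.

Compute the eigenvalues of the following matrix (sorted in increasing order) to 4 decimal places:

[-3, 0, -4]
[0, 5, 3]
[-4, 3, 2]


Since M is real symmetric, all three eigenvalues are real; they are the roots of det(λI − M) = λ³ − (tr M) λ² + s λ − det M, where s is the sum of the principal 2×2 minors.
tr M = -3 + 5 + 2 = 4.
s = ((-3)·5 − 0²) + ((-3)·2 − (-4)²) + (5·2 − 3²) = -15 + (-22) + 1 = -36.
det M (expand along row 1) = (-3)·1 − 0·12 + (-4)·20 = -83.
Characteristic polynomial: λ³ − 4λ² − 36λ + 83 = 0.
Substitute λ = y + (tr M)/3 = y + 1.333333 to remove the quadratic term: y³ + p·y + q = 0 with p = s − (tr M)²/3 = -41.333333 and q = −2(tr M)³/27 + (tr M)·s/3 − det M = 30.259259.
Three real roots ⇒ use the trigonometric (Viète) form: r = 2√(−p/3) = 7.423686, φ = arccos(3q/(p·r)) = arccos(-0.295842) = 1.871133 rad.
y_k = r·cos(φ/3 − 2πk/3) for k = 0, 1, 2 gives y = 6.025929, 0.741961, -6.767890.
λ_k = y_k + 1.333333 gives λ = 7.3593, 2.0753, -5.4346 (check: the sum is 4.0000 = tr M).

Eigenvalues sorted in increasing order: [-5.4346, 2.0753, 7.3593].


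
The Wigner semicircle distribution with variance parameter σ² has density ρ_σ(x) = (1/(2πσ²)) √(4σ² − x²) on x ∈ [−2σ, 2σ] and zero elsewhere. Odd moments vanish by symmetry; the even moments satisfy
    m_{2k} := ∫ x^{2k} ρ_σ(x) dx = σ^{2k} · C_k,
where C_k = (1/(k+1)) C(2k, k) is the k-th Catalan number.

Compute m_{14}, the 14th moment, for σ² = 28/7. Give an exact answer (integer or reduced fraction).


By the scaled semicircle moment identity, m_{2k} = σ^{2k} · C_k with k = 7.
C_7 = (1/(k+1)) · C(2k, k) = (1/8) · C(14, 7) = (1/8) · 3432 = 429.
σ^{2k} = (σ²)^k = (28/7)^7 = 16384.

Therefore m_{14} = σ^{14} · C_7 = 16384 · 429 = 7028736.


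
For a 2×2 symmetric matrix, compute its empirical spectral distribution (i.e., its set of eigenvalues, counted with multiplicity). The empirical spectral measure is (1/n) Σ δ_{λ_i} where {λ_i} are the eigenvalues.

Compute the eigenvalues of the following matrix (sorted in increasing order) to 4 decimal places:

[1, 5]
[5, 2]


Since M is real symmetric, both eigenvalues are real; they are the roots of det(λI − M) = λ² − (tr M) λ + det M.
tr M = 1 + 2 = 3.
det M = 1·2 − 5² = 2 − 25 = -23.
Characteristic polynomial: λ² − 3λ − 23 = 0.
Discriminant Δ = (tr M)² − 4·det M = 9 − (-92) = 101; √Δ = 10.049876.
λ = (tr M ± √Δ)/2 = (3 ± 10.049876)/2, giving (tr M − √Δ)/2 = -3.5249 and (tr M + √Δ)/2 = 6.5249.

Eigenvalues sorted in increasing order: [-3.5249, 6.5249].


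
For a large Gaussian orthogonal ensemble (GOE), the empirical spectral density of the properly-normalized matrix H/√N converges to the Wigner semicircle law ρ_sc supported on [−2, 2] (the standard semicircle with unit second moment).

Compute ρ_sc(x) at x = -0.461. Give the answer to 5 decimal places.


ρ_sc(x) = (1/(2π)) √(4 − x²). With x = -0.461:
  4 − x² = 4 − (-0.461)² = 4 − 0.212521 = 3.787479.
  √(4 − x²) = 1.946145.
  1/(2π) = 0.159155.
  ρ_sc(-0.461) = 0.159155 · 1.946145 = 0.309739.

Rounded to 5 decimal places: ρ_sc(-0.461) ≈ 0.30974.


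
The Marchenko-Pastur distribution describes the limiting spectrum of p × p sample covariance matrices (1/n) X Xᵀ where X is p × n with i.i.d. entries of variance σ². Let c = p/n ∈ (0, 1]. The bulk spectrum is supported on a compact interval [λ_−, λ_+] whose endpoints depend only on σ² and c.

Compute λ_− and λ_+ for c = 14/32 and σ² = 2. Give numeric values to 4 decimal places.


c = 14/32 = 0.437500; √c = 0.661438.
λ_− = σ² (1 − √c)² = 2 · (1 − 0.661438)² = 2 · (0.338562)² = 0.229249.
λ_+ = σ² (1 + √c)² = 2 · (1 + 0.661438)² = 2 · (1.661438)² = 5.520751.

Rounded to 4 decimal places: λ_− ≈ 0.2292, λ_+ ≈ 5.5208.


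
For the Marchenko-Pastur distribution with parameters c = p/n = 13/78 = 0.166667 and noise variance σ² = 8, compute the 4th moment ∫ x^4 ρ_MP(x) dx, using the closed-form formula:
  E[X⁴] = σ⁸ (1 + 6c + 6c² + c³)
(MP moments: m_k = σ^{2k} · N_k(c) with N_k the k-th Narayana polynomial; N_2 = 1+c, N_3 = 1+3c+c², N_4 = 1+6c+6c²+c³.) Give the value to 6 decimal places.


E[X⁴] = σ⁸ (1 + 6c + 6c² + c³) (fourth MP moment). With σ² = 8 (so σ⁸ = 4096) and c = 13/78 = 0.166667: E[X⁴] = 4096 · (1 + 6·0.166667 + 6·(0.166667)² + (0.166667)³) = 4096 · 2.171296.

So E[X^4] = 8893.629630.


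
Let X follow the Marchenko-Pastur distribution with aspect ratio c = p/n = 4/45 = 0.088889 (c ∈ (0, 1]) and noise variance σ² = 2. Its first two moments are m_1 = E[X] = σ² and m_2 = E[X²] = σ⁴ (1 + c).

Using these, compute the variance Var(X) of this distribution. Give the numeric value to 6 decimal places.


m_1 = E[X] = σ² = 2, so m_1² = 4.
m_2 = E[X²] = σ⁴ (1 + c) = 4 · (1 + 0.088889) = 4 · 1.088889 = 4.355556.
(Note m_2 − m_1² simplifies to c · σ⁴ = 0.088889 · 4.)

Var(X) = m_2 − m_1² = 4.355556 − 4 = 0.355556.


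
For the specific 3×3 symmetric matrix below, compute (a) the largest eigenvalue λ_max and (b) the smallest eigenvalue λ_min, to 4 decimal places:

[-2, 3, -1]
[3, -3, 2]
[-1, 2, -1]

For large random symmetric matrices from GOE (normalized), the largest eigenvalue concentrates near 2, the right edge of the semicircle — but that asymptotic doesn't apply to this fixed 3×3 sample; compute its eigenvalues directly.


Since M is real symmetric, all three eigenvalues are real; they are the roots of det(λI − M) = λ³ − (tr M) λ² + s λ − det M, where s is the sum of the principal 2×2 minors.
tr M = -2 + (-3) + (-1) = -6.
s = ((-2)·(-3) − 3²) + ((-2)·(-1) − (-1)²) + ((-3)·(-1) − 2²) = -3 + 1 + (-1) = -3.
det M (expand along row 1) = (-2)·(-1) − 3·(-1) + (-1)·3 = 2.
Characteristic polynomial: λ³ + 6λ² − 3λ − 2 = 0.
Substitute λ = y + (tr M)/3 = y − 2.000000 to remove the quadratic term: y³ + p·y + q = 0 with p = s − (tr M)²/3 = -15.000000 and q = −2(tr M)³/27 + (tr M)·s/3 − det M = 20.000000.
Three real roots ⇒ use the trigonometric (Viète) form: r = 2√(−p/3) = 4.472136, φ = arccos(3q/(p·r)) = arccos(-0.894427) = 2.677945 rad.
y_k = r·cos(φ/3 − 2πk/3) for k = 0, 1, 2 gives y = 2.805603, 1.613230, -4.418833.
λ_k = y_k − 2.000000 gives λ = 0.8056, -0.3868, -6.4188 (check: the sum is -6.0000 = tr M).

Hence λ_max = 0.8056 and λ_min = -6.4188.


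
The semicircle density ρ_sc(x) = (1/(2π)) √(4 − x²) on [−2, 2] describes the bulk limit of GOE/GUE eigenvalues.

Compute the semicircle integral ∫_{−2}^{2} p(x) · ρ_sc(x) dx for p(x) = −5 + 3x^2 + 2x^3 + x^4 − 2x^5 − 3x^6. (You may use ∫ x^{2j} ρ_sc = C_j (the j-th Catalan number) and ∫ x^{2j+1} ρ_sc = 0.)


Write p(x) = Σ a_i x^i, split into monomials and integrate each against ρ_sc separately.
Using ∫ x^{2j} ρ_sc = C_j = (1/(j+1)) C(2j, j) (Catalan numbers) and ∫ x^{2j+1} ρ_sc = 0 (odd monomials vanish by symmetry):
  i = 0 (even): a_0 · C_{0} = -5 · 1 = -5
  i = 2 (even): a_2 · C_{1} = 3 · 1 = 3
  i = 3 (odd): ∫ x^3 ρ_sc = 0 (vanishes)
  i = 4 (even): a_4 · C_{2} = 1 · 2 = 2
  i = 5 (odd): ∫ x^5 ρ_sc = 0 (vanishes)
  i = 6 (even): a_6 · C_{3} = -3 · 5 = -15

Summing the contributions: ∫_{−2}^{2} p(x) ρ_sc(x) dx = (-5) + 3 + 2 + (-15) = -15.


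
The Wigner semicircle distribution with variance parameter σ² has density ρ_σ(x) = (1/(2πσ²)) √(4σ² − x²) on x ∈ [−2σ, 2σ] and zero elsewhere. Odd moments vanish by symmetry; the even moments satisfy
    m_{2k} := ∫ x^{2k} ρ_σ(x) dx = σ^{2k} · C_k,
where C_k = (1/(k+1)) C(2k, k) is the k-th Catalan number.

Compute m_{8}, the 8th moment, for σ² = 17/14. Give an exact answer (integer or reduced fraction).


By the scaled semicircle moment identity, m_{2k} = σ^{2k} · C_k with k = 4.
C_4 = (1/(k+1)) · C(2k, k) = (1/5) · C(8, 4) = (1/5) · 70 = 14.
σ^{2k} = (σ²)^k = (17/14)^4 = 83521/38416.

Therefore m_{8} = σ^{8} · C_4 = (83521/38416) · 14 = 83521/2744.


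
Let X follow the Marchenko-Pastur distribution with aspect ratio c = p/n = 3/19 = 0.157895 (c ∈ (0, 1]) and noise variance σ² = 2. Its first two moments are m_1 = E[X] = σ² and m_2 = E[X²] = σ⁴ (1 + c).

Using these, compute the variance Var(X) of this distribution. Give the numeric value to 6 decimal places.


m_1 = E[X] = σ² = 2, so m_1² = 4.
m_2 = E[X²] = σ⁴ (1 + c) = 4 · (1 + 0.157895) = 4 · 1.157895 = 4.631579.
(Note m_2 − m_1² simplifies to c · σ⁴ = 0.157895 · 4.)

Var(X) = m_2 − m_1² = 4.631579 − 4 = 0.631579.


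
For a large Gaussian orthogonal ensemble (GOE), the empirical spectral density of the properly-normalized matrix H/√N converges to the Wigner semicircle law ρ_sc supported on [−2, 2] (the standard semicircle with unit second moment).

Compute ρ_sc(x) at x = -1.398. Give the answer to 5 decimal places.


ρ_sc(x) = (1/(2π)) √(4 − x²). With x = -1.398:
  4 − x² = 4 − (-1.398)² = 4 − 1.954404 = 2.045596.
  √(4 − x²) = 1.430243.
  1/(2π) = 0.159155.
  ρ_sc(-1.398) = 0.159155 · 1.430243 = 0.227630.

Rounded to 5 decimal places: ρ_sc(-1.398) ≈ 0.22763.


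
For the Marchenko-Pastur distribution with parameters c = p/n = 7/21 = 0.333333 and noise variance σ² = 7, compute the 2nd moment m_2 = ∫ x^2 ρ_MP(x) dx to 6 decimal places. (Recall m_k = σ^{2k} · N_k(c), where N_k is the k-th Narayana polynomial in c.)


E[X²] = σ⁴ (1 + c) (second MP moment). With σ² = 7 (so σ⁴ = 49) and c = 7/21 = 0.333333: E[X²] = 49 · (1 + 0.333333) = 49 · 1.333333.

So E[X^2] = 65.333333.


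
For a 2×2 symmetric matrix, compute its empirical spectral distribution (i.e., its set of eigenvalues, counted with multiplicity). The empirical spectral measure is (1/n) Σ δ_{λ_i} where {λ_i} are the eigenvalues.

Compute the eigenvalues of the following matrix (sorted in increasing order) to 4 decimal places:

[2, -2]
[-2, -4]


Since M is real symmetric, both eigenvalues are real; they are the roots of det(λI − M) = λ² − (tr M) λ + det M.
tr M = 2 + (-4) = -2.
det M = 2·(-4) − (-2)² = -8 − 4 = -12.
Characteristic polynomial: λ² + 2λ − 12 = 0.
Discriminant Δ = (tr M)² − 4·det M = 4 − (-48) = 52; √Δ = 7.211103.
λ = (tr M ± √Δ)/2 = (-2 ± 7.211103)/2, giving (tr M − √Δ)/2 = -4.6056 and (tr M + √Δ)/2 = 2.6056.

Eigenvalues sorted in increasing order: [-4.6056, 2.6056].


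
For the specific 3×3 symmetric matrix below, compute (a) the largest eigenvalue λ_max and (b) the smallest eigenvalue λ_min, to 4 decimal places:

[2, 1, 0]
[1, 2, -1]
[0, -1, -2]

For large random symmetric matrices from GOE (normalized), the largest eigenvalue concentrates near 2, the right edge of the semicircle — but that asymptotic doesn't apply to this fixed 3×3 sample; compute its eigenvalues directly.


Since M is real symmetric, all three eigenvalues are real; they are the roots of det(λI − M) = λ³ − (tr M) λ² + s λ − det M, where s is the sum of the principal 2×2 minors.
tr M = 2 + 2 + (-2) = 2.
s = (2·2 − 1²) + (2·(-2) − 0²) + (2·(-2) − (-1)²) = 3 + (-4) + (-5) = -6.
det M (expand along row 1) = 2·(-5) − 1·(-2) + 0·(-1) = -8.
Characteristic polynomial: λ³ − 2λ² − 6λ + 8 = 0.
Substitute λ = y + (tr M)/3 = y + 0.666667 to remove the quadratic term: y³ + p·y + q = 0 with p = s − (tr M)²/3 = -7.333333 and q = −2(tr M)³/27 + (tr M)·s/3 − det M = 3.407407.
Three real roots ⇒ use the trigonometric (Viète) form: r = 2√(−p/3) = 3.126944, φ = arccos(3q/(p·r)) = arccos(-0.445783) = 2.032845 rad.
y_k = r·cos(φ/3 − 2πk/3) for k = 0, 1, 2 gives y = 2.436108, 0.479699, -2.915807.
λ_k = y_k + 0.666667 gives λ = 3.1028, 1.1464, -2.2491 (check: the sum is 2.0000 = tr M).

Hence λ_max = 3.1028 and λ_min = -2.2491.


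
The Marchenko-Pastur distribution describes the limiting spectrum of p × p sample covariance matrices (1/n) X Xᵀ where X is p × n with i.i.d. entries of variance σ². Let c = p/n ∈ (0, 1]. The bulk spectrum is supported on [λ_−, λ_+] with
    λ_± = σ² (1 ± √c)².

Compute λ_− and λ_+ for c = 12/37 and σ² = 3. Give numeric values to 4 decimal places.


c = 12/37 = 0.324324; √c = 0.569495.
λ_− = σ² (1 − √c)² = 3 · (1 − 0.569495)² = 3 · (0.430505)² = 0.556004.
λ_+ = σ² (1 + √c)² = 3 · (1 + 0.569495)² = 3 · (1.569495)² = 7.389942.

Rounded to 4 decimal places: λ_− ≈ 0.5560, λ_+ ≈ 7.3899.


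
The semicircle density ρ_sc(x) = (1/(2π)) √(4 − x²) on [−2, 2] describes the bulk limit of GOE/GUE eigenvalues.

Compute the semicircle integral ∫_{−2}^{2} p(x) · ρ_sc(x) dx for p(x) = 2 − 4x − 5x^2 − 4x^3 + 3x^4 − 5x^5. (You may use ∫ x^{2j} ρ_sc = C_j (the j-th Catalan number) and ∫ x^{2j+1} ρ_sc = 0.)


Write p(x) = Σ a_i x^i, split into monomials and integrate each against ρ_sc separately.
Using ∫ x^{2j} ρ_sc = C_j = (1/(j+1)) C(2j, j) (Catalan numbers) and ∫ x^{2j+1} ρ_sc = 0 (odd monomials vanish by symmetry):
  i = 0 (even): a_0 · C_{0} = 2 · 1 = 2
  i = 1 (odd): ∫ x^1 ρ_sc = 0 (vanishes)
  i = 2 (even): a_2 · C_{1} = -5 · 1 = -5
  i = 3 (odd): ∫ x^3 ρ_sc = 0 (vanishes)
  i = 4 (even): a_4 · C_{2} = 3 · 2 = 6
  i = 5 (odd): ∫ x^5 ρ_sc = 0 (vanishes)

Summing the contributions: ∫_{−2}^{2} p(x) ρ_sc(x) dx = 2 + (-5) + 6 = 3.


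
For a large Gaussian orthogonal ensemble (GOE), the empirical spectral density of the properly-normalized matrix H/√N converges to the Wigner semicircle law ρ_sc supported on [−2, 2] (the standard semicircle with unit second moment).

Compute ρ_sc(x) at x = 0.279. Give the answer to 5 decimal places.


ρ_sc(x) = (1/(2π)) √(4 − x²). With x = 0.279:
  4 − x² = 4 − (0.279)² = 4 − 0.077841 = 3.922159.
  √(4 − x²) = 1.980444.
  1/(2π) = 0.159155.
  ρ_sc(0.279) = 0.159155 · 1.980444 = 0.315197.

Rounded to 5 decimal places: ρ_sc(0.279) ≈ 0.31520.


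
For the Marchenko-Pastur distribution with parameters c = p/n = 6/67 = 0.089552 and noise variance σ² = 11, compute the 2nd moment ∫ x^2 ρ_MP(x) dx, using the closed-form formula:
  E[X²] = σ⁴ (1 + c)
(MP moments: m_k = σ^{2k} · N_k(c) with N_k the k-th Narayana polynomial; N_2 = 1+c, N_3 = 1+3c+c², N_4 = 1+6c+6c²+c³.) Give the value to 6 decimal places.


E[X²] = σ⁴ (1 + c) (second MP moment). With σ² = 11 (so σ⁴ = 121) and c = 6/67 = 0.089552: E[X²] = 121 · (1 + 0.089552) = 121 · 1.089552.

So E[X^2] = 131.835821.


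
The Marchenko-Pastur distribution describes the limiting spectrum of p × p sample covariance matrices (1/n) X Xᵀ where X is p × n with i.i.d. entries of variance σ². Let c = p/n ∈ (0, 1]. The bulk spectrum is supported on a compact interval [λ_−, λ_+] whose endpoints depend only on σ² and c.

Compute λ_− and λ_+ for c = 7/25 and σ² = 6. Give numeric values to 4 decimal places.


c = 7/25 = 0.280000; √c = 0.529150.
λ_− = σ² (1 − √c)² = 6 · (1 − 0.529150)² = 6 · (0.470850)² = 1.330197.
λ_+ = σ² (1 + √c)² = 6 · (1 + 0.529150)² = 6 · (1.529150)² = 14.029803.

Rounded to 4 decimal places: λ_− ≈ 1.3302, λ_+ ≈ 14.0298.


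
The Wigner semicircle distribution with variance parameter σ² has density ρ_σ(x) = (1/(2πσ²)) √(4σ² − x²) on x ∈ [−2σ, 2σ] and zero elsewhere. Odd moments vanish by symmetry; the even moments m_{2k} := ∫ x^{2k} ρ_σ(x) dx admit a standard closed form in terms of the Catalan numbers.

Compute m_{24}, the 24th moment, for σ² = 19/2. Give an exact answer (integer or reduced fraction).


By the scaled semicircle moment identity, m_{2k} = σ^{2k} · C_k with k = 12.
C_12 = (1/(k+1)) · C(2k, k) = (1/13) · C(24, 12) = (1/13) · 2704156 = 208012.
σ^{2k} = (σ²)^k = (19/2)^12 = 2213314919066161/4096.

Therefore m_{24} = σ^{24} · C_12 = (2213314919066161/4096) · 208012 = 115099015736197570483/1024.


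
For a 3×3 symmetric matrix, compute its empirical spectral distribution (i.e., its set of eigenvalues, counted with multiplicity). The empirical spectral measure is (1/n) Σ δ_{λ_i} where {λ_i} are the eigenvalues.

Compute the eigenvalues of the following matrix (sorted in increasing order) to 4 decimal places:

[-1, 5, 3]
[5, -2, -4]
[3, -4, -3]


Since M is real symmetric, all three eigenvalues are real; they are the roots of det(λI − M) = λ³ − (tr M) λ² + s λ − det M, where s is the sum of the principal 2×2 minors.
tr M = -1 + (-2) + (-3) = -6.
s = ((-1)·(-2) − 5²) + ((-1)·(-3) − 3²) + ((-2)·(-3) − (-4)²) = -23 + (-6) + (-10) = -39.
det M (expand along row 1) = (-1)·(-10) − 5·(-3) + 3·(-14) = -17.
Characteristic polynomial: λ³ + 6λ² − 39λ + 17 = 0.
Substitute λ = y + (tr M)/3 = y − 2.000000 to remove the quadratic term: y³ + p·y + q = 0 with p = s − (tr M)²/3 = -51.000000 and q = −2(tr M)³/27 + (tr M)·s/3 − det M = 111.000000.
Three real roots ⇒ use the trigonometric (Viète) form: r = 2√(−p/3) = 8.246211, φ = arccos(3q/(p·r)) = arccos(-0.791807) = 2.484559 rad.
y_k = r·cos(φ/3 − 2πk/3) for k = 0, 1, 2 gives y = 5.576195, 2.473037, -8.049232.
λ_k = y_k − 2.000000 gives λ = 3.5762, 0.4730, -10.0492 (check: the sum is -6.0000 = tr M).

Eigenvalues sorted in increasing order: [-10.0492, 0.4730, 3.5762].


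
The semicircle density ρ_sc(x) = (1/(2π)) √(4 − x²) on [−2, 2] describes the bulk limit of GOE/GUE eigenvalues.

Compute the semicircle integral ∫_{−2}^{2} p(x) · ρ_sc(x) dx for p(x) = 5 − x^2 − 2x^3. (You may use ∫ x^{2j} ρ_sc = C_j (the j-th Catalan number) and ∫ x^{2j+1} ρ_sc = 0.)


Write p(x) = Σ a_i x^i, split into monomials and integrate each against ρ_sc separately.
Using ∫ x^{2j} ρ_sc = C_j = (1/(j+1)) C(2j, j) (Catalan numbers) and ∫ x^{2j+1} ρ_sc = 0 (odd monomials vanish by symmetry):
  i = 0 (even): a_0 · C_{0} = 5 · 1 = 5
  i = 2 (even): a_2 · C_{1} = -1 · 1 = -1
  i = 3 (odd): ∫ x^3 ρ_sc = 0 (vanishes)

Summing the contributions: ∫_{−2}^{2} p(x) ρ_sc(x) dx = 5 + (-1) = 4.


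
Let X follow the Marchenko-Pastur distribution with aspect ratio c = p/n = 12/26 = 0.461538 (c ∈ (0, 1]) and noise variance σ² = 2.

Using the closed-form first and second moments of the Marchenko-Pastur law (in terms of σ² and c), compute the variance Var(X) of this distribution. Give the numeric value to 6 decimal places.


Recall the MP moments m_1 = E[X] = σ² and m_2 = E[X²] = σ⁴ (1 + c).
m_1 = E[X] = σ² = 2, so m_1² = 4.
m_2 = E[X²] = σ⁴ (1 + c) = 4 · (1 + 0.461538) = 4 · 1.461538 = 5.846154.
(Note m_2 − m_1² simplifies to c · σ⁴ = 0.461538 · 4.)

Var(X) = m_2 − m_1² = 5.846154 − 4 = 1.846154.


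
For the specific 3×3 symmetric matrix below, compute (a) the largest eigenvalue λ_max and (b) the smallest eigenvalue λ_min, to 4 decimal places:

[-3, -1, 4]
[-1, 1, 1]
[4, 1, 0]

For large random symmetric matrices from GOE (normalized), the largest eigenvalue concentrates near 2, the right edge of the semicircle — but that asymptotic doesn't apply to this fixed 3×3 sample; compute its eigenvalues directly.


Since M is real symmetric, all three eigenvalues are real; they are the roots of det(λI − M) = λ³ − (tr M) λ² + s λ − det M, where s is the sum of the principal 2×2 minors.
tr M = -3 + 1 + 0 = -2.
s = ((-3)·1 − (-1)²) + ((-3)·0 − 4²) + (1·0 − 1²) = -4 + (-16) + (-1) = -21.
det M (expand along row 1) = (-3)·(-1) − (-1)·(-4) + 4·(-5) = -21.
Characteristic polynomial: λ³ + 2λ² − 21λ + 21 = 0.
Substitute λ = y + (tr M)/3 = y − 0.666667 to remove the quadratic term: y³ + p·y + q = 0 with p = s − (tr M)²/3 = -22.333333 and q = −2(tr M)³/27 + (tr M)·s/3 − det M = 35.592593.
Three real roots ⇒ use the trigonometric (Viète) form: r = 2√(−p/3) = 5.456902, φ = arccos(3q/(p·r)) = arccos(-0.876155) = 2.638624 rad.
y_k = r·cos(φ/3 − 2πk/3) for k = 0, 1, 2 gives y = 3.478800, 1.901589, -5.380388.
λ_k = y_k − 0.666667 gives λ = 2.8121, 1.2349, -6.0471 (check: the sum is -2.0000 = tr M).

Hence λ_max = 2.8121 and λ_min = -6.0471.


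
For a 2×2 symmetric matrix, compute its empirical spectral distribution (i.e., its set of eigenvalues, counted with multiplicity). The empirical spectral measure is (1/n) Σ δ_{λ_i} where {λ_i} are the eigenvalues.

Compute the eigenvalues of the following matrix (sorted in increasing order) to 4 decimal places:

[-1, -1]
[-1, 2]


Since M is real symmetric, both eigenvalues are real; they are the roots of det(λI − M) = λ² − (tr M) λ + det M.
tr M = -1 + 2 = 1.
det M = (-1)·2 − (-1)² = -2 − 1 = -3.
Characteristic polynomial: λ² − λ − 3 = 0.
Discriminant Δ = (tr M)² − 4·det M = 1 − (-12) = 13; √Δ = 3.605551.
λ = (tr M ± √Δ)/2 = (1 ± 3.605551)/2, giving (tr M − √Δ)/2 = -1.3028 and (tr M + √Δ)/2 = 2.3028.

Eigenvalues sorted in increasing order: [-1.3028, 2.3028].


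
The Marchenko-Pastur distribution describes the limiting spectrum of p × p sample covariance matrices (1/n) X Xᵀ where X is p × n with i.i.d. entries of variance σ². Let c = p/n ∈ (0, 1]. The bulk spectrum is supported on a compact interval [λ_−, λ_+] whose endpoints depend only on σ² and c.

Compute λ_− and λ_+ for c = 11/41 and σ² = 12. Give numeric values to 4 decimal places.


c = 11/41 = 0.268293; √c = 0.517970.
λ_− = σ² (1 − √c)² = 12 · (1 − 0.517970)² = 12 · (0.482030)² = 2.788238.
λ_+ = σ² (1 + √c)² = 12 · (1 + 0.517970)² = 12 · (1.517970)² = 27.650787.

Rounded to 4 decimal places: λ_− ≈ 2.7882, λ_+ ≈ 27.6508.


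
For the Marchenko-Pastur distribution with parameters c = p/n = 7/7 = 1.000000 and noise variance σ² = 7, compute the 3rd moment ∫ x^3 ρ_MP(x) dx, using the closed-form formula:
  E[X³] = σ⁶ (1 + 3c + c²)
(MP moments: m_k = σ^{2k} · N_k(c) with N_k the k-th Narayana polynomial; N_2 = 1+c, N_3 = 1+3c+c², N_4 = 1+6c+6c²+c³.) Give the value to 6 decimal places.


E[X³] = σ⁶ (1 + 3c + c²) (third MP moment). With σ² = 7 (so σ⁶ = 343) and c = 7/7 = 1.000000: E[X³] = 343 · (1 + 3·1.000000 + (1.000000)²) = 343 · 5.000000.

So E[X^3] = 1715.000000.


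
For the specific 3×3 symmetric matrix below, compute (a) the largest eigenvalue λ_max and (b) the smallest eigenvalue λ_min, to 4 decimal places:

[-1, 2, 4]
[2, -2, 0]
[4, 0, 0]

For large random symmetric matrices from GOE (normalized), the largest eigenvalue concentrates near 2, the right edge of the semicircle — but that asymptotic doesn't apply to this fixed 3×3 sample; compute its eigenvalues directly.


Since M is real symmetric, all three eigenvalues are real; they are the roots of det(λI − M) = λ³ − (tr M) λ² + s λ − det M, where s is the sum of the principal 2×2 minors.
tr M = -1 + (-2) + 0 = -3.
s = ((-1)·(-2) − 2²) + ((-1)·0 − 4²) + ((-2)·0 − 0²) = -2 + (-16) + 0 = -18.
det M (expand along row 1) = (-1)·0 − 2·0 + 4·8 = 32.
Characteristic polynomial: λ³ + 3λ² − 18λ − 32 = 0.
Substitute λ = y + (tr M)/3 = y − 1.000000 to remove the quadratic term: y³ + p·y + q = 0 with p = s − (tr M)²/3 = -21.000000 and q = −2(tr M)³/27 + (tr M)·s/3 − det M = -12.000000.
Three real roots ⇒ use the trigonometric (Viète) form: r = 2√(−p/3) = 5.291503, φ = arccos(3q/(p·r)) = arccos(0.323970) = 1.240874 rad.
y_k = r·cos(φ/3 − 2πk/3) for k = 0, 1, 2 gives y = 4.845270, -0.580756, -4.264514.
λ_k = y_k − 1.000000 gives λ = 3.8453, -1.5808, -5.2645 (check: the sum is -3.0000 = tr M).

Hence λ_max = 3.8453 and λ_min = -5.2645.


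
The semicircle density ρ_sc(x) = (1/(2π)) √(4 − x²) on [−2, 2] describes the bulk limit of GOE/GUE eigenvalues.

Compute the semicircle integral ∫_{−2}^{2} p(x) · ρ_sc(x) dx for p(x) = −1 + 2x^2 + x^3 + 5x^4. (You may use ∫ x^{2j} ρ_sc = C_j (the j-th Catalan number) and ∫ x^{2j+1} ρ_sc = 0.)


Write p(x) = Σ a_i x^i, split into monomials and integrate each against ρ_sc separately.
Using ∫ x^{2j} ρ_sc = C_j = (1/(j+1)) C(2j, j) (Catalan numbers) and ∫ x^{2j+1} ρ_sc = 0 (odd monomials vanish by symmetry):
  i = 0 (even): a_0 · C_{0} = -1 · 1 = -1
  i = 2 (even): a_2 · C_{1} = 2 · 1 = 2
  i = 3 (odd): ∫ x^3 ρ_sc = 0 (vanishes)
  i = 4 (even): a_4 · C_{2} = 5 · 2 = 10

Summing the contributions: ∫_{−2}^{2} p(x) ρ_sc(x) dx = (-1) + 2 + 10 = 11.


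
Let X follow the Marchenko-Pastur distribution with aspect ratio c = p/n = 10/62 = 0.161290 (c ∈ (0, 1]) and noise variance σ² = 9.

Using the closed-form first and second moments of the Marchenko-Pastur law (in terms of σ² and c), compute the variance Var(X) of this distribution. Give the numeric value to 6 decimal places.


Recall the MP moments m_1 = E[X] = σ² and m_2 = E[X²] = σ⁴ (1 + c).
m_1 = E[X] = σ² = 9, so m_1² = 81.
m_2 = E[X²] = σ⁴ (1 + c) = 81 · (1 + 0.161290) = 81 · 1.161290 = 94.064516.
(Note m_2 − m_1² simplifies to c · σ⁴ = 0.161290 · 81.)

Var(X) = m_2 − m_1² = 94.064516 − 81 = 13.064516.


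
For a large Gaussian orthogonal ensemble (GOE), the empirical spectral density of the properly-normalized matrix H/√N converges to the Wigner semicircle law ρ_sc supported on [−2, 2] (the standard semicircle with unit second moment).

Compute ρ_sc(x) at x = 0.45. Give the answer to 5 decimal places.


ρ_sc(x) = (1/(2π)) √(4 − x²). With x = 0.45:
  4 − x² = 4 − (0.45)² = 4 − 0.202500 = 3.797500.
  √(4 − x²) = 1.948718.
  1/(2π) = 0.159155.
  ρ_sc(0.45) = 0.159155 · 1.948718 = 0.310148.

Rounded to 5 decimal places: ρ_sc(0.45) ≈ 0.31015.


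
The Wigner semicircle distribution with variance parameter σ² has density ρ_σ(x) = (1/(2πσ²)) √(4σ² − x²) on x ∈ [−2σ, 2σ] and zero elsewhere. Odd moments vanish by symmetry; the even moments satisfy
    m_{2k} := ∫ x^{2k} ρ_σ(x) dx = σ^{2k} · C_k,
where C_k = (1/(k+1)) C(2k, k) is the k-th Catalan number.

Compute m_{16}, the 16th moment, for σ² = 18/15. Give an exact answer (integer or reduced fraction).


By the scaled semicircle moment identity, m_{2k} = σ^{2k} · C_k with k = 8.
C_8 = (1/(k+1)) · C(2k, k) = (1/9) · C(16, 8) = (1/9) · 12870 = 1430.
σ^{2k} = (σ²)^k = (18/15)^8 = 1679616/390625.

Therefore m_{16} = σ^{16} · C_8 = (1679616/390625) · 1430 = 480370176/78125.


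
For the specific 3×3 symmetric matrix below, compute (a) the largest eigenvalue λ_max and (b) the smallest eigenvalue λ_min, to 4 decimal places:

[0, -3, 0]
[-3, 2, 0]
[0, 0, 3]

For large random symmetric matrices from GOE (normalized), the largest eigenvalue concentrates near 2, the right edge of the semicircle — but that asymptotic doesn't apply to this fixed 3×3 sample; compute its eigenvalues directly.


Since M is real symmetric, all three eigenvalues are real; they are the roots of det(λI − M) = λ³ − (tr M) λ² + s λ − det M, where s is the sum of the principal 2×2 minors.
tr M = 0 + 2 + 3 = 5.
s = (0·2 − (-3)²) + (0·3 − 0²) + (2·3 − 0²) = -9 + 0 + 6 = -3.
det M (expand along row 1) = 0·6 − (-3)·(-9) + 0·0 = -27.
Characteristic polynomial: λ³ − 5λ² − 3λ + 27 = 0.
Substitute λ = y + (tr M)/3 = y + 1.666667 to remove the quadratic term: y³ + p·y + q = 0 with p = s − (tr M)²/3 = -11.333333 and q = −2(tr M)³/27 + (tr M)·s/3 − det M = 12.740741.
Three real roots ⇒ use the trigonometric (Viète) form: r = 2√(−p/3) = 3.887301, φ = arccos(3q/(p·r)) = arccos(-0.867581) = 2.621114 rad.
y_k = r·cos(φ/3 − 2πk/3) for k = 0, 1, 2 gives y = 2.495611, 1.333333, -3.828944.
λ_k = y_k + 1.666667 gives λ = 4.1623, 3.0000, -2.1623 (check: the sum is 5.0000 = tr M).

Hence λ_max = 4.1623 and λ_min = -2.1623.


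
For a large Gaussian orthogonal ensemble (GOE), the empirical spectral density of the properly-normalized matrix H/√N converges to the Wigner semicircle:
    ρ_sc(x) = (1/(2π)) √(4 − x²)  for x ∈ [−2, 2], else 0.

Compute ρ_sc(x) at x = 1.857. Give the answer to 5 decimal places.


ρ_sc(x) = (1/(2π)) √(4 − x²). With x = 1.857:
  4 − x² = 4 − (1.857)² = 4 − 3.448449 = 0.551551.
  √(4 − x²) = 0.742665.
  1/(2π) = 0.159155.
  ρ_sc(1.857) = 0.159155 · 0.742665 = 0.118199.

Rounded to 5 decimal places: ρ_sc(1.857) ≈ 0.11820.


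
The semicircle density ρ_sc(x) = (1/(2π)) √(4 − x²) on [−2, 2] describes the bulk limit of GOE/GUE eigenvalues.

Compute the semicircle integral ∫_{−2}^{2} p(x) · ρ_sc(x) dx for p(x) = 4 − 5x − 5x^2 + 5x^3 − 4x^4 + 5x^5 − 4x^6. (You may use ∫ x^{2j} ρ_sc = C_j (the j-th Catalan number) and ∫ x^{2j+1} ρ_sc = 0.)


Write p(x) = Σ a_i x^i, split into monomials and integrate each against ρ_sc separately.
Using ∫ x^{2j} ρ_sc = C_j = (1/(j+1)) C(2j, j) (Catalan numbers) and ∫ x^{2j+1} ρ_sc = 0 (odd monomials vanish by symmetry):
  i = 0 (even): a_0 · C_{0} = 4 · 1 = 4
  i = 1 (odd): ∫ x^1 ρ_sc = 0 (vanishes)
  i = 2 (even): a_2 · C_{1} = -5 · 1 = -5
  i = 3 (odd): ∫ x^3 ρ_sc = 0 (vanishes)
  i = 4 (even): a_4 · C_{2} = -4 · 2 = -8
  i = 5 (odd): ∫ x^5 ρ_sc = 0 (vanishes)
  i = 6 (even): a_6 · C_{3} = -4 · 5 = -20

Summing the contributions: ∫_{−2}^{2} p(x) ρ_sc(x) dx = 4 + (-5) + (-8) + (-20) = -29.


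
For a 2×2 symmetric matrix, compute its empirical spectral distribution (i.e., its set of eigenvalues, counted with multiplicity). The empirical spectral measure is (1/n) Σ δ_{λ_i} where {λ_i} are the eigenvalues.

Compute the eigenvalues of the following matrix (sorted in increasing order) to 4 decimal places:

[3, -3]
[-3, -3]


Since M is real symmetric, both eigenvalues are real; they are the roots of det(λI − M) = λ² − (tr M) λ + det M.
tr M = 3 + (-3) = 0.
det M = 3·(-3) − (-3)² = -9 − 9 = -18.
Characteristic polynomial: λ² − 18 = 0.
Discriminant Δ = (tr M)² − 4·det M = 0 − (-72) = 72; √Δ = 8.485281.
λ = (tr M ± √Δ)/2 = (0 ± 8.485281)/2, giving (tr M − √Δ)/2 = -4.2426 and (tr M + √Δ)/2 = 4.2426.

Eigenvalues sorted in increasing order: [-4.2426, 4.2426].


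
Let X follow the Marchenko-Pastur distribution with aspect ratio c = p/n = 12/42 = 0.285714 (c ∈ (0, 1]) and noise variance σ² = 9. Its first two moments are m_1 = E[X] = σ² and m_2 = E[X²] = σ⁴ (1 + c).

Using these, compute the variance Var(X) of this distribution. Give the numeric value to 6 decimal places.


m_1 = E[X] = σ² = 9, so m_1² = 81.
m_2 = E[X²] = σ⁴ (1 + c) = 81 · (1 + 0.285714) = 81 · 1.285714 = 104.142857.
(Note m_2 − m_1² simplifies to c · σ⁴ = 0.285714 · 81.)

Var(X) = m_2 − m_1² = 104.142857 − 81 = 23.142857.


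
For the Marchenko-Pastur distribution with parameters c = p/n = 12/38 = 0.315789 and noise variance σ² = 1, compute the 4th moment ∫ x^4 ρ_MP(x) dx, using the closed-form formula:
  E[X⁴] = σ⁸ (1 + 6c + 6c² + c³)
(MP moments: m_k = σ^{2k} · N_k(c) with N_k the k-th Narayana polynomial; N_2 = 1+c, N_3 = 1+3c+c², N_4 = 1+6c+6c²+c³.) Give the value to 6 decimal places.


E[X⁴] = σ⁸ (1 + 6c + 6c² + c³) (fourth MP moment). With σ² = 1 (so σ⁸ = 1) and c = 12/38 = 0.315789: E[X⁴] = 1 · (1 + 6·0.315789 + 6·(0.315789)² + (0.315789)³) = 1 · 3.524566.

So E[X^4] = 3.524566.


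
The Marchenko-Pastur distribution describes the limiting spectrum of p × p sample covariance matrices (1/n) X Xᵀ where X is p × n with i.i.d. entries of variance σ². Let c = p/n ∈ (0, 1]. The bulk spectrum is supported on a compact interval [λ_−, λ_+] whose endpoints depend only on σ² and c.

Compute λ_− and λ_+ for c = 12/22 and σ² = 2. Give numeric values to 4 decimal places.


c = 12/22 = 0.545455; √c = 0.738549.
λ_− = σ² (1 − √c)² = 2 · (1 − 0.738549)² = 2 · (0.261451)² = 0.136713.
λ_+ = σ² (1 + √c)² = 2 · (1 + 0.738549)² = 2 · (1.738549)² = 6.045105.

Rounded to 4 decimal places: λ_− ≈ 0.1367, λ_+ ≈ 6.0451.


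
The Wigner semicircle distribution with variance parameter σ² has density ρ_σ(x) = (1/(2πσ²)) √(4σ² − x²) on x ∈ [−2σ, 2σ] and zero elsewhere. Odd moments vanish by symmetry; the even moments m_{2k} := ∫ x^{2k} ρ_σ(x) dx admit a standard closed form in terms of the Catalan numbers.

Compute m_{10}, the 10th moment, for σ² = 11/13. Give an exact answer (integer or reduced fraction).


By the scaled semicircle moment identity, m_{2k} = σ^{2k} · C_k with k = 5.
C_5 = (1/(k+1)) · C(2k, k) = (1/6) · C(10, 5) = (1/6) · 252 = 42.
σ^{2k} = (σ²)^k = (11/13)^5 = 161051/371293.

Therefore m_{10} = σ^{10} · C_5 = (161051/371293) · 42 = 6764142/371293.


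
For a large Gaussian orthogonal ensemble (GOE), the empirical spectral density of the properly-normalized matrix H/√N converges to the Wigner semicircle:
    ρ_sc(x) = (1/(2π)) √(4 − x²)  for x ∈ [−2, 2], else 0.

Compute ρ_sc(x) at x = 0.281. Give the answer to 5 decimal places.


ρ_sc(x) = (1/(2π)) √(4 − x²). With x = 0.281:
  4 − x² = 4 − (0.281)² = 4 − 0.078961 = 3.921039.
  √(4 − x²) = 1.980161.
  1/(2π) = 0.159155.
  ρ_sc(0.281) = 0.159155 · 1.980161 = 0.315152.

Rounded to 5 decimal places: ρ_sc(0.281) ≈ 0.31515.
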